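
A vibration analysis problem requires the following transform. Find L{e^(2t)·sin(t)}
First shifting: L{e^(at)f(t)}=F(s-a)
L{sin(t)}=1/(s²+1)
Shift: 1/((s-2)²+1)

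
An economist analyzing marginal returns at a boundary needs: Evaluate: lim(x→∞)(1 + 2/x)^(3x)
Rewrite as [(1 + 2/x)^x]^3.
lim(1 + 2/x)^x=e^2, so limit=(e^2)^3=e^6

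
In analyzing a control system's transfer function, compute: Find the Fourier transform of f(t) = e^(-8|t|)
Using the standard pair: F{e^(-a|t|)}=2a/(a^2 + omega^2)
With a=8: F(omega)=16/(64 + omega^2)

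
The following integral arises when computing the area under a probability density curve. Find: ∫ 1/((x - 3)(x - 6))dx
Partial fractions: 1/((x-3)(x-6))=A/(x-3) + B/(x-6)
A=-1/3, B=1/3
∫ [-1/3· 1/(x-3) + 1/3· 1/(x-6)] dx
=(1/3)[ln|x-6| - ln|x-3|] + C

Answer: (1/3)·ln|(x-6)/(x-3)| + C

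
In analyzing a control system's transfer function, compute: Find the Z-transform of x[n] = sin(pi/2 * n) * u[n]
Z{sin(w0*n)*u[n]} = z*sin(w0)/(z^2 - 2z*cos(w0) + 1)
With w0 = pi/2: X(z) = z*sin(pi/2)/(z^2 - 2z*cos(pi/2) + 1)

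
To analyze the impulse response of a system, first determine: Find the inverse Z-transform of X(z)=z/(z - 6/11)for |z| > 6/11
Standard pair: z/(z-a) <-> a^n * u[n] for causal signals
With a=6/11: x[n]=(6/11)^n * u[n]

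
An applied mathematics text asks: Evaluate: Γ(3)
Γ(n) = (n-1)! for positive integers
Γ(3) = 2! = 2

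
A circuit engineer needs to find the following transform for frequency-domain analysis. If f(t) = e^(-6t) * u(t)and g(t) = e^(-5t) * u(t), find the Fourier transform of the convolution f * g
By the convolution theorem: F{f * g} = F(omega) * G(omega)
F(omega) = 1/(6 + j * omega), G(omega) = 1/(5 + j * omega)
F{f * g} = 1/((6 + j * omega)(5 + j * omega))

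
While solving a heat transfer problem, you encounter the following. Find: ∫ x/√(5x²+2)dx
Let u = 5x²+2, du = 10x dx
∫ (1/10)·u^(-1/2) du = √u/5+C

Answer: √(5x²+2)/5+C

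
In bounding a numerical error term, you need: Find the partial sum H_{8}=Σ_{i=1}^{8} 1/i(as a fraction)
H_8=1 + 1/2 + 1/3 + ... + 1/8
=761/280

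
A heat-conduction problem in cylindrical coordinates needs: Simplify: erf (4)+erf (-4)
erf is odd: erf(-4) = -erf(4)
erf(4)+erf(-4) = erf(4) - erf(4) = 0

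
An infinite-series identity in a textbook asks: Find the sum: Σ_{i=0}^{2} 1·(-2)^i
Geometric series: S=a(1 - r^n)/(1 - r)
a=1, r=-2, n=3
S=1(1 + 8)/3=3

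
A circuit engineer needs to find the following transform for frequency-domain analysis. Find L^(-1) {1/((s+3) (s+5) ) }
Partial fractions: 1/((s + 3)(s + 5))=A/(s + 3) + B/(s + 5)
Cover-up: A=1/(s + 5)|_{s=-3}=1/2; B=1/(s + 3)|_{s=-5}=-1/2
L^(-1)=(1/2)e^(-3t) - (1/2)e^(-5t)

Answer: (1/2)(e^(-3t) - e^(-5t))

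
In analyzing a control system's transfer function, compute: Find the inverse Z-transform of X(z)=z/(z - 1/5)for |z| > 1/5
Standard pair: z/(z-a) <-> a^n * u[n] for causal signals
With a = 1/5: x[n] = (1/5)^n * u[n]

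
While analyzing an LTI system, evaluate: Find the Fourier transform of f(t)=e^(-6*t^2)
The Fourier transform of a Gaussian e^(-a*t^2) is sqrt(pi/a)*e^(-omega^2/(4a)).
With a = 6: F(omega) = sqrt(pi/6)*e^(-omega^2/24)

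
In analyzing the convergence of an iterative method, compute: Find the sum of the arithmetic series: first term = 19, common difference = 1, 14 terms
Last term: a_n = 19 + (14 - 1)·1 = 32
Sum = n(a_1 + a_n)/2 = 14(19 + 32)/2 = 357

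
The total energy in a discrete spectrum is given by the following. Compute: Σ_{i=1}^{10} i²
Using formula: Σ i^2=n(n+1)(2n+1)/6=10·11·21/6=385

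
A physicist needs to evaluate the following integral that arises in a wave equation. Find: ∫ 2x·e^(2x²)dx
Let u=2x², du=4x dx
∫ (1/2)e^u du=e^u/2+C

Answer: e^(2x²)/2+C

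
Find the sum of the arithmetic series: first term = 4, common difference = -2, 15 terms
Last term: a_n=4 + (15 - 1)·-2=-24
Sum=n(a_1 + a_n)/2=15(4 + (-24))/2=-150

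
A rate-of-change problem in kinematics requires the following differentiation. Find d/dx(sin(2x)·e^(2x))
Product rule: (fg)' = f'g + fg'
f = sin(2x), f' = 2·cos(2x)
g = e^(2x), g' = 2·e^(2x)

Answer: 2·cos(2x)·e^(2x) + 2·sin(2x)·e^(2x)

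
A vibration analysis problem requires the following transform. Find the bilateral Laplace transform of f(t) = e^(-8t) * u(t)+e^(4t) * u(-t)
For e^(-8t)*u(t): L=1/(s + 8), Re(s) > -8
For e^(4t)*u(-t): L=-1/(s-4), Re(s) < 4
Combined: F(s)=1/(s + 8) - 1/(s-4), -8 < Re(s) < 4

Answer: 1/(s + 8) - 1/(s-4), ROC: -8 < Re(s) < 4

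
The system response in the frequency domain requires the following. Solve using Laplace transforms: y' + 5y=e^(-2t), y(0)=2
Take L: sY - 2+5Y=1/(s+2)
Y(s+5)=1/(s+2)+2
Y=1/((s+2)(s+5))+2/(s+5)
Partial fractions: 1/((s+2)(s+5))=(1/3)/(s+2) - (1/3)/(s+5)
So Y=(1/3)/(s+2)+(5/3)/(s+5)
Inverse Laplace transform (L^(-1){1/(s+2)}=e^(-2t), L^(-1){1/(s+5)}=e^(-5t)):

Answer: y(t)=(1/3)·e^(-2t)+(5/3)·e^(-5t)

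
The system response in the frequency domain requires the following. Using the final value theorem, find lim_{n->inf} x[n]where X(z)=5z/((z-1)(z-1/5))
Final value theorem: lim x[n] = lim_{z->1} (z-1)*X(z)
(z-1)*X(z) = 5z/(z-1/5)
As z->1: 5/(1 - 1/5) = 5/(4/5) = 25/4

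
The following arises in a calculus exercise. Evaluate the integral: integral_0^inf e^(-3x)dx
integral_0^inf e^(-3x) dx=[-1/3 * e^(-3x)]_0^inf
=0 - (-1/3)=1/3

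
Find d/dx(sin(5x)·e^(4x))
Product rule: (fg)' = f'g + fg'
f = sin(5x), f' = 5·cos(5x)
g = e^(4x), g' = 4·e^(4x)

Answer: 5·cos(5x)·e^(4x) + 4·sin(5x)·e^(4x)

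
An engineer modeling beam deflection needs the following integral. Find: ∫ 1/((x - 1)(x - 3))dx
Partial fractions: 1/((x-1)(x-3)) = A/(x-1) + B/(x-3)
A = -1/2, B = 1/2
∫ [-1/2· 1/(x-1) + 1/2· 1/(x-3)] dx
= (1/2)[ln|x-3| - ln|x-1|] + C

Answer: (1/2)·ln|(x-3)/(x-1)| + C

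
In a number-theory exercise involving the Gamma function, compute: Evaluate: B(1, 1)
B(x,y)=Γ(x)Γ(y)/Γ(x + y)=(x-1)!(y-1)!/(x + y-1)!
B(1,1)=0!·0!/1!=1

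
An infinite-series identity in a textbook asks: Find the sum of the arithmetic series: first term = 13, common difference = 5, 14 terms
Last term: a_n=13+(14-1)·5=78
Sum=n(a_1+a_n)/2=14(13+78)/2=637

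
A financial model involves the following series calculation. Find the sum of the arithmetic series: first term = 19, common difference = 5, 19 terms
Last term: a_n=19 + (19 - 1)·5=109
Sum=n(a_1 + a_n)/2=19(19 + 109)/2=1216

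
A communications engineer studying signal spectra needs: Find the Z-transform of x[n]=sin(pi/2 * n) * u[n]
Z{sin(w0 * n) * u[n]} = z * sin(w0)/(z^2 - 2z * cos(w0) + 1)
With w0 = pi/2: X(z) = z * sin(pi/2)/(z^2 - 2z * cos(pi/2) + 1)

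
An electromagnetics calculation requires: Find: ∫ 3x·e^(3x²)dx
Let u=3x², du=6x dx
∫ (1/2)e^u du=e^u/2 + C

Answer: e^(3x²)/2 + C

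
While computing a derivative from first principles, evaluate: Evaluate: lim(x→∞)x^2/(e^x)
Apply L'Hôpital 2 times (∞/∞ each time):
Eventually get 2!/(e^x) → 0

Answer: 0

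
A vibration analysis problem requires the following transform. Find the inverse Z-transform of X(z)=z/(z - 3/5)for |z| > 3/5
Standard pair: z/(z-a) <-> a^n * u[n] for causal signals
With a = 3/5: x[n] = (3/5)^n * u[n]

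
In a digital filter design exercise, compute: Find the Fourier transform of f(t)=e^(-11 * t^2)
The Fourier transform of a Gaussian e^(-a*t^2) is sqrt(pi/a)*e^(-omega^2/(4a)).
With a=11: F(omega)=sqrt(pi/11)*e^(-omega^2/44)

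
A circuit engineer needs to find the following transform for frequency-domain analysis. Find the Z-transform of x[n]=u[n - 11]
Using the time-shift property: Z{u[n-11]} = z^(-11) * z/(z-1)
= z^(-10)/(z-1)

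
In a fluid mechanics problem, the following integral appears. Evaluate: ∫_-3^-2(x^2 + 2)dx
Step 1: Find antiderivative F(x) = (1/3)x^3 + 2x
Step 2: F(-2) - F(-3) = -20/3 - (-15) = 25/3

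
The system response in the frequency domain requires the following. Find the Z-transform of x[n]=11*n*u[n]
Z{n * u[n]} = z/(z-1)^2
By linearity: Z{11 * n * u[n]} = 11z/(z-1)^2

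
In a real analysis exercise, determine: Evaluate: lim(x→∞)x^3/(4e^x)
Apply L'Hôpital 3 times (∞/∞ each time):
Eventually get 3!/(4e^x) → 0

Answer: 0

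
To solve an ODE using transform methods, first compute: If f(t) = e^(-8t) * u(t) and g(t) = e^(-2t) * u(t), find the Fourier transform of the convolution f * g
By the convolution theorem: F{f * g} = F(omega) * G(omega)
F(omega) = 1/(8 + j * omega), G(omega) = 1/(2 + j * omega)
F{f * g} = 1/((8 + j * omega)(2 + j * omega))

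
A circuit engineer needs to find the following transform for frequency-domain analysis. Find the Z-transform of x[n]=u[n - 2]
Using the time-shift property: Z{u[n-2]} = z^(-2) * z/(z-1)
= z^(-1)/(z-1)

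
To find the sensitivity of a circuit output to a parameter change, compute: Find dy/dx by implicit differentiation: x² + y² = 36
Differentiate both sides: 2x + 2y·(dy/dx)=0
Solve: dy/dx=-2x/(2y)=-x/y

Answer: dy/dx=-x/y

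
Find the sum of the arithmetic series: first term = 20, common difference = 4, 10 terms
Last term: a_n=20 + (10 - 1)·4=56
Sum=n(a_1 + a_n)/2=10(20 + 56)/2=380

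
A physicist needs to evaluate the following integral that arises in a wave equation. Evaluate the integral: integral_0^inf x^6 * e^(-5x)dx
This is a Gamma integral. Substitute u = 5x (du = 5 dx):
integral_0^inf x^6*e^(-5x) dx = (1/5^7) integral_0^inf u^6*e^(-u) du
= Gamma(7)/5^7 = 6!/5^7 = 720/78125

Answer: 144/15625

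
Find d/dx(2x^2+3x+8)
Power rule: d/dx(ax^n) = n·a·x^(n-1)
Term by term: 4·x + 3

Answer: 4x + 3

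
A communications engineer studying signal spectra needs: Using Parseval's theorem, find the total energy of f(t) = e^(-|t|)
Parseval's theorem: E = integral |f(t)|^2 dt = (1/2pi) integral |F(omega)|^2 domega
E = integral_{-inf}^{inf} e^(-2|t|) dt = 2 * integral_0^inf e^(-2t) dt = 2/(2 * 1) = 1/1

Answer: 1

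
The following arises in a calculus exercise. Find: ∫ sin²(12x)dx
Using identity sin²(u) = (1 - cos(2u))/2:
∫ (1 - cos(24x))/2 dx = x/2 - sin(24x)/48+C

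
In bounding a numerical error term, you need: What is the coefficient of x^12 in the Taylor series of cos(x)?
cos(x) = Σ (-1)^k x^(2k)/(2k)!
For x^12: (-1)^6/12! = 1/479001600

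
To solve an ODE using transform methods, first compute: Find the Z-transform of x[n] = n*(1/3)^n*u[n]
Using the property Z{n*a^n*u[n]}=az/(z-a)^2
With a=1/3: X(z)=(1/3)z/(z - 1/3)^2, |z| > 1/3

Answer: (1/3)z/(z - 1/3)^2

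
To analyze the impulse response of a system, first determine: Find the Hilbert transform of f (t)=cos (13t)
The Hilbert transform shifts each frequency component by -pi/2.
H{cos(wt)}=sin(wt)
With w=13: H{cos(13t)}=sin(13t)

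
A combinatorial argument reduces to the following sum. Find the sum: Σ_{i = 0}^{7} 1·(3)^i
Geometric series: S=a(1 - r^n)/(1 - r)
a=1, r=3, n=8
S=1(1-6561)/-2=3280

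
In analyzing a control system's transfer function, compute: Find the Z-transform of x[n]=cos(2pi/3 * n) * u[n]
Z{cos(w0*n)*u[n]} = z(z - cos(w0))/(z^2-2z*cos(w0)+1)
With w0 = 2pi/3: X(z) = z(z - cos(2pi/3))/(z^2-2z*cos(2pi/3)+1)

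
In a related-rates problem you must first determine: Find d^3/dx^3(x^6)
Apply power rule 3 times:
d^1: 6x^5
d^2: 30x^4
d^3: 120x^3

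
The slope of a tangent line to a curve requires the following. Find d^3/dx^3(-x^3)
Apply power rule 3 times:
d^1: -3x^2
d^2: -6x
d^3: -6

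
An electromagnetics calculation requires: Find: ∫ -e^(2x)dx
Since d/dx[e^(2x)] = 2e^(2x), we get -1/2 e^(2x) + C

Answer: (-1/2)e^(2x) + C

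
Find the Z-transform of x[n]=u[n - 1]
Using the time-shift property: Z{u[n-1]} = z^(-1) * z/(z-1)
= z^(0)/(z-1)

Answer: 1/(z-1)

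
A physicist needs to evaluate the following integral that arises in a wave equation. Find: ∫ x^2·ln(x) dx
By parts: u = ln(x), dv = x^2 dx
du = 1/x dx, v = x^3/3
= x^3·ln(x)/3 - ∫ x^2/3 dx
= x^3·ln(x)/3 - x^3/9 + C

Answer: x^3(ln(x)/3 - 1/9) + C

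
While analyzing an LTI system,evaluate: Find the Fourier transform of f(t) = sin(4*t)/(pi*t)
sin(W*t)/(pi*t) = (W/pi)*sinc(W*t/pi) is the impulse response of the ideal low-pass filter with cutoff W (here W = 4).
Its Fourier transform is a rectangular function:
F(omega) = 1 for |omega| < 4, 0 otherwise

Answer: rect(omega/8) [i.e., 1 for |omega| < 4, 0 otherwise]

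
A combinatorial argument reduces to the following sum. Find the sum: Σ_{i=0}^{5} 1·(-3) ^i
Geometric series: S = a(1 - r^n)/(1 - r)
a = 1, r = -3, n = 6
S = 1(1-729)/4 = -182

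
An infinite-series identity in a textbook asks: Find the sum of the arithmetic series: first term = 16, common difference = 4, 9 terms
Last term: a_n=16+(9-1)·4=48
Sum=n(a_1+a_n)/2=9(16+48)/2=288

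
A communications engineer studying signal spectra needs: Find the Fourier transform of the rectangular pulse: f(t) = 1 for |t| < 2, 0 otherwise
F(omega)=integral from -2 to 2 of e^(-j * omega * t) dt
=2 * sin(2 * omega)/omega=4 * sinc(2 * omega/pi)

Answer: 2 * sin(2 * omega)/omega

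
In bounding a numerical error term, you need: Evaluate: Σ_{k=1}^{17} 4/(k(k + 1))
Partial fractions: 4/(k(k+1))=4/k - 4/(k+1)
Telescoping sum: 4(1-1/18)=4·17/18

Answer: 34/9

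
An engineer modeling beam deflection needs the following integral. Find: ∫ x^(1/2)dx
Power rule: ∫ x^(1/2) dx=x^(3/2)/(3/2) + C

Answer: (2/3)·x^(3/2) + C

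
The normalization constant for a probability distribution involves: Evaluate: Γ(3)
Γ(n)=(n-1)! for positive integers
Γ(3)=2!=2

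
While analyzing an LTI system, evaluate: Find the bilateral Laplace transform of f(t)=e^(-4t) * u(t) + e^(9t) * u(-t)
For e^(-4t)*u(t): L = 1/(s+4), Re(s) > -4
For e^(9t)*u(-t): L = -1/(s-9), Re(s) < 9
Combined: F(s) = 1/(s+4)-1/(s-9), -4 < Re(s) < 9

Answer: 1/(s+4)-1/(s-9), ROC: -4 < Re(s) < 9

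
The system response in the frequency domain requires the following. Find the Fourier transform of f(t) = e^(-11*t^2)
The Fourier transform of a Gaussian e^(-a * t^2) is sqrt(pi/a) * e^(-omega^2/(4a)).
With a=11: F(omega)=sqrt(pi/11) * e^(-omega^2/44)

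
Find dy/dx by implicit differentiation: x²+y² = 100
Differentiate both sides: 2x + 2y·(dy/dx)=0
Solve: dy/dx=-2x/(2y)=-x/y

Answer: dy/dx=-x/y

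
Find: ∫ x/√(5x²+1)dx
Let u = 5x²+1, du = 10x dx
∫ (1/10)·u^(-1/2) du = √u/5+C

Answer: √(5x²+1)/5+C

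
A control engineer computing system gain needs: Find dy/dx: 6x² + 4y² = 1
Differentiate: 12x + 8y·(dy/dx) = 0
dy/dx = -12x/(8y) = -(3/2)·(x/y)

Answer: dy/dx = -(3/2)·(x/y)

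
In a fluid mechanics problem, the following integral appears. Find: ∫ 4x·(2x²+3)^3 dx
Let u=2x² + 3, du=4x dx
∫ u^3 du=u^4/4 + C

Answer: (2x² + 3)^4/4 + C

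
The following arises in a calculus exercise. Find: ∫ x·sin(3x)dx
By parts: u = x, dv = sin(3x) dx
du = dx, v = -cos(3x)/3
= -x·cos(3x)/3 + sin(3x)/3² + C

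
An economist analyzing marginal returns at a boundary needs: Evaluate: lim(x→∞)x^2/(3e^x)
Apply L'Hôpital 2 times (∞/∞ each time):
Eventually get 2!/(3e^x) → 0

Answer: 0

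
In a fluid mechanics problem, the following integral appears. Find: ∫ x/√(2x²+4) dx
Let u = 2x²+4, du = 4x dx
∫ (1/4)·u^(-1/2) du = √u/2+C

Answer: √(2x²+4)/2+C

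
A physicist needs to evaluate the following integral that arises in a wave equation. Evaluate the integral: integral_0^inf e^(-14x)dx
integral_0^inf e^(-14x) dx = [-1/14*e^(-14x)]_0^inf
= 0 - (-1/14) = 1/14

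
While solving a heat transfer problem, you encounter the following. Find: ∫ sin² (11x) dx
Using identity sin²(u) = (1 - cos(2u))/2:
∫ (1 - cos(22x))/2 dx = x/2 - sin(22x)/44+C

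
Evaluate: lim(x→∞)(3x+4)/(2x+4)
Divide numerator and denominator by x:
lim (3 + 4/x)/(2 + 4/x)=3/2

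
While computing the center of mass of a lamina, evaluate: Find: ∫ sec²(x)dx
Since d/dx[tan(x)] = sec²(x), integral = tan(x)+C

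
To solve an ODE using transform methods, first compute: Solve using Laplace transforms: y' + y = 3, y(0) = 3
Take L of both sides: sY(s) - 3 + Y(s) = 3/s
Y(s)(s + 1) = 3/s + 3
Y(s) = 3/(s(s + 1)) + 3/(s + 1)
Partial fractions: 3/(s(s + 1)) = 3/s - 3/(s + 1)
So Y(s) = 3/s
Inverse transform (L^(-1){1/s} = 1, L^(-1){1/(s + 1)} = e^(-t)):

Answer: y(t) = 3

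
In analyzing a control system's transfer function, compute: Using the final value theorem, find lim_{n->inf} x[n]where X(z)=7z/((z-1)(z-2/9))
Final value theorem: lim x[n]=lim_{z->1} (z-1)*X(z)
(z-1)*X(z)=7z/(z-2/9)
As z->1: 7/(1 - 2/9)=7/(7/9)=9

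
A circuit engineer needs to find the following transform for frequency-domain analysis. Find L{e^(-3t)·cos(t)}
First shifting: L{e^(at)f(t)}=F(s-a)
L{cos(t)}=s/(s²+1)
Shift: (s+3)/((s+3)²+1)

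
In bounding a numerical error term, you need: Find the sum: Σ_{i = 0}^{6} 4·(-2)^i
Geometric series: S = a(1 - r^n)/(1 - r)
a = 4, r = -2, n = 7
S = 4(1 + 128)/3 = 172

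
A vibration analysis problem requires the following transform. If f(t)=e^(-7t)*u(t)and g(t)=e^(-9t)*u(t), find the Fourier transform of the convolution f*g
By the convolution theorem: F{f * g} = F(omega) * G(omega)
F(omega) = 1/(7+j * omega), G(omega) = 1/(9+j * omega)
F{f * g} = 1/((7+j * omega)(9+j * omega))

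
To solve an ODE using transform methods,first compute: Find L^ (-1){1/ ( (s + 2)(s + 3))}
Partial fractions: 1/((s+2)(s+3))=A/(s+2)+B/(s+3)
Cover-up: A=1/(s+3)|_{s=-2}=1; B=1/(s+2)|_{s=-3}=-1
L^(-1)=e^(-2t) - e^(-3t)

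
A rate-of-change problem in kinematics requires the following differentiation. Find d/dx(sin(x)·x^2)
Product rule: (fg)' = f'g + fg'
f = sin(x), f' = cos(x)
g = x^2, g' = 2x

Answer: cos(x)·x^2 + 2·sin(x)·x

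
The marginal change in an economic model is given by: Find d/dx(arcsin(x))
d/dx[arcsin(u)] = u'/√(1-u²), u = x, u' = 1

Answer: 1/√(1-x²)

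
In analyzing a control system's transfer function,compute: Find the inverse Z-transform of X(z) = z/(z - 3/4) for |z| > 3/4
Standard pair: z/(z-a) <-> a^n*u[n] for causal signals
With a=3/4: x[n]=(3/4)^n*u[n]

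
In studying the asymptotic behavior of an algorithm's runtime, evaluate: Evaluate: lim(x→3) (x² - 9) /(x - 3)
Factor: (x² - 9) = (x-3)(x + 3)
Cancel (x-3): lim(x→3) (x + 3) = 6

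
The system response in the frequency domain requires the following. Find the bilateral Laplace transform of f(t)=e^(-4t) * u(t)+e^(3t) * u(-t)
For e^(-4t)*u(t): L = 1/(s + 4), Re(s) > -4
For e^(3t)*u(-t): L = -1/(s-3), Re(s) < 3
Combined: F(s) = 1/(s + 4) - 1/(s-3), -4 < Re(s) < 3

Answer: 1/(s + 4) - 1/(s-3), ROC: -4 < Re(s) < 3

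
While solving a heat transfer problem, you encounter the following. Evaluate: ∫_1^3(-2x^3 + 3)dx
Step 1: Find antiderivative F(x) = (-1/2)x^4+3x
Step 2: F(3) - F(1) = -63/2 - (5/2) = -34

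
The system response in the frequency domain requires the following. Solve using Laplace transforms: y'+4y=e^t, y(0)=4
Take L: sY - 4 + 4Y = 1/(s-1)
Y(s + 4) = 1/(s-1) + 4
Y = 1/((s-1)(s + 4)) + 4/(s + 4)
Partial fractions: 1/((s-1)(s + 4)) = (1/5)/(s-1) - (1/5)/(s + 4)
So Y = (1/5)/(s-1) + (19/5)/(s + 4)
Inverse Laplace transform (L^(-1){1/(s-1)} = e^t, L^(-1){1/(s + 4)} = e^(-4t)):

Answer: y(t) = (1/5)·e^t + (19/5)·e^(-4t)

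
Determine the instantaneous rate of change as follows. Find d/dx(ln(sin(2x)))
Chain rule: d/dx[ln(u)]=u'/u where u=sin(2x)
u'=2cos(2x)

Answer: (2cos(2x))/(sin(2x))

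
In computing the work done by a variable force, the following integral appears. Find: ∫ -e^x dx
Since d/dx[e^x] = +e^x, we get -1e^x+C

Answer: -e^x+C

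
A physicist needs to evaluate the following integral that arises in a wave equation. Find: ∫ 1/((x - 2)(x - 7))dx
Partial fractions: 1/((x-2)(x-7)) = A/(x-2)+B/(x-7)
A = -1/5, B = 1/5
∫ [-1/5· 1/(x-2)+1/5· 1/(x-7)] dx
= (1/5)[ln|x-7| - ln|x-2|]+C

Answer: (1/5)·ln|(x-7)/(x-2)|+C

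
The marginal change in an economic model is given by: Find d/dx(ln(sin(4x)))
Chain rule: d/dx[ln(u)] = u'/u where u = sin(4x)
u' = 4cos(4x)

Answer: (4cos(4x))/(sin(4x))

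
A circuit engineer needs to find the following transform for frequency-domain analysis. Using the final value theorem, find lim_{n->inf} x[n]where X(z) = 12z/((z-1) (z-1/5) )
Final value theorem: lim x[n] = lim_{z->1} (z-1)*X(z)
(z-1)*X(z) = 12z/(z-1/5)
As z->1: 12/(1 - 1/5) = 12/(4/5) = 15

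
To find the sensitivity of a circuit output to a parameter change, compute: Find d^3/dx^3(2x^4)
Apply power rule 3 times:
d^1: 8x^3
d^2: 24x^2
d^3: 48x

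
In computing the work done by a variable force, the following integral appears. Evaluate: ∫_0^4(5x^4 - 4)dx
Step 1: Find antiderivative F(x)=x^5 - 4x
Step 2: F(4) - F(0)=1008 - (0)=1008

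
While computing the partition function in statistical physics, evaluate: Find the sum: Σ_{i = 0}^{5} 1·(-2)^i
Geometric series: S=a(1 - r^n)/(1 - r)
a=1, r=-2, n=6
S=1(1-64)/3=-21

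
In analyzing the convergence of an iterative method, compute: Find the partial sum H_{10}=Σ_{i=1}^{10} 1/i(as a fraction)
H_10=1 + 1/2 + 1/3 + ... + 1/10
=7381/2520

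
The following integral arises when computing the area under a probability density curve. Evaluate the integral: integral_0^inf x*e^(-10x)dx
This is a Gamma integral. Substitute u = 10x (du = 10 dx):
integral_0^inf x * e^(-10x) dx = (1/10^2) integral_0^inf u^1 * e^(-u) du
= Gamma(2)/10^2 = 1!/10^2 = 1/100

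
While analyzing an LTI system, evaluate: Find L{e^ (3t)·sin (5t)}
First shifting: L{e^(at)f(t)}=F(s-a)
L{sin(5t)}=5/(s²+25)
Shift: 5/((s-3)²+25)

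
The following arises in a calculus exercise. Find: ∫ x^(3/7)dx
Power rule: ∫ x^(3/7) dx = x^(10/7)/(10/7) + C

Answer: (7/10)·x^(10/7) + C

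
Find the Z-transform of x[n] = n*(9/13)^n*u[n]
Using the property Z{n*a^n*u[n]} = az/(z-a)^2
With a = 9/13: X(z) = (9/13)z/(z - 9/13)^2, |z| > 9/13

Answer: (9/13)z/(z - 9/13)^2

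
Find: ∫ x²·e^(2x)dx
Integration by parts twice:
First: u = x², dv = e^(2x) dx => x²e^(2x)/2 - (2/2)∫ xe^(2x) dx
Second (∫ xe^(2x) dx): xe^(2x)/2 - e^(2x)/4
Combining: e^(2x)(x²/2-2x/4+2/8)+C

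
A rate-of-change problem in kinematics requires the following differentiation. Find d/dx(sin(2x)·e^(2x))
Product rule: (fg)'=f'g+fg'
f=sin(2x), f'=2·cos(2x)
g=e^(2x), g'=2·e^(2x)

Answer: 2·cos(2x)·e^(2x)+2·sin(2x)·e^(2x)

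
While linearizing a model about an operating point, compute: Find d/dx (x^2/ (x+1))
Quotient rule: (f/g)'=(f'g - fg')/g²
f=x^2, f'=2x
g=x+1, g'=1

Answer: (2x·(x+1) - x^2)/(x+1)²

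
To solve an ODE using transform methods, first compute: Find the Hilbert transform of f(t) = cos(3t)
The Hilbert transform shifts each frequency component by -pi/2.
H{cos(wt)} = sin(wt)
With w = 3: H{cos(3t)} = sin(3t)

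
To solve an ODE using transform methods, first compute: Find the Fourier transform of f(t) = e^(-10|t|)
Using the standard pair: F{e^(-a|t|)}=2a/(a^2+omega^2)
With a=10: F(omega)=20/(100+omega^2)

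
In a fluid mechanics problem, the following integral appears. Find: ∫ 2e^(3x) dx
Since d/dx[e^(3x)]=3e^(3x), we get 2/3 e^(3x) + C

Answer: (2/3)e^(3x) + C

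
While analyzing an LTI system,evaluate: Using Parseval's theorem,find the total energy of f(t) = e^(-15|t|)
Parseval's theorem: E = integral |f(t)|^2 dt = (1/2pi) integral |F(omega)|^2 domega
E = integral_{-inf}^{inf} e^(-30|t|) dt = 2*integral_0^inf e^(-30t) dt = 2/(2*15) = 1/15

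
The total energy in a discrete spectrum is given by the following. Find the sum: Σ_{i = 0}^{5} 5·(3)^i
Geometric series: S = a(1 - r^n)/(1 - r)
a = 5, r = 3, n = 6
S = 5(1 - 729)/-2 = 1820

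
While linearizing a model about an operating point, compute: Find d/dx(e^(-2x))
Chain rule: d/dx[e^u]=e^u · u' where u=-2x
u'=-2

Answer: -2·e^(-2x)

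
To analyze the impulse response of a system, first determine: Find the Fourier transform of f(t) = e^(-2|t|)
Using the standard pair: F{e^(-a|t|)} = 2a/(a^2+omega^2)
With a = 2: F(omega) = 4/(4+omega^2)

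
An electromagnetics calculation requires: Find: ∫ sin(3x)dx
Using substitution u = 3x: ∫ sin(u) du/3 = -cos(u)/3+C

Answer: (-1/3)cos(3x)+C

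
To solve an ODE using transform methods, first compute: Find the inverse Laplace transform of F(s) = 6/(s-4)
L^(-1){6/(s-a)}=c·e^(at)
Here a=4, c=6

Answer: 6e^(4t)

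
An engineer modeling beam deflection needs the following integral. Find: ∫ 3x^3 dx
Using power rule: ∫ 3x^3 dx=3/4 x^4+C=(3/4)x^4+C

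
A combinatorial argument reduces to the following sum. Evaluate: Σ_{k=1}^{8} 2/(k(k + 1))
Partial fractions: 2/(k(k+1))=2/k - 2/(k+1)
Telescoping sum: 2(1-1/9)=2·8/9

Answer: 16/9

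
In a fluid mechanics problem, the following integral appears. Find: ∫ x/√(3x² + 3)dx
Let u=3x²+3, du=6x dx
∫ (1/6)·u^(-1/2) du=√u/3+C

Answer: √(3x²+3)/3+C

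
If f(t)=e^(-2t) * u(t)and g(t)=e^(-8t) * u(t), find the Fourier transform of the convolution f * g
By the convolution theorem: F{f*g}=F(omega)*G(omega)
F(omega)=1/(2 + j*omega), G(omega)=1/(8 + j*omega)
F{f*g}=1/((2 + j*omega)(8 + j*omega))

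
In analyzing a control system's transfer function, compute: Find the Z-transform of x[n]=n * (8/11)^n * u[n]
Using the property Z{n * a^n * u[n]} = az/(z-a)^2
With a = 8/11: X(z) = (8/11)z/(z - 8/11)^2, |z| > 8/11

Answer: (8/11)z/(z - 8/11)^2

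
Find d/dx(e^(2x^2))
Chain rule: d/dx[e^u] = e^u · u' where u = 2x^2
u' = 4x

Answer: 4x·e^(2x^2)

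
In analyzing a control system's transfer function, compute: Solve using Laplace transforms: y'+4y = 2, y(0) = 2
Take L of both sides: sY(s)-2+4Y(s) = 2/s
Y(s)(s+4) = 2/s+2
Y(s) = 2/(s(s+4))+2/(s+4)
Partial fractions: 2/(s(s+4)) = (1/2)/s - (1/2)/(s+4)
So Y(s) = (1/2)/s+(3/2)/(s+4)
Inverse transform (L^(-1){1/s} = 1, L^(-1){1/(s+4)} = e^(-4t)):

Answer: y(t) = 1/2+(3/2)·e^(-4t)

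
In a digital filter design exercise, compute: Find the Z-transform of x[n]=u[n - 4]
Using the time-shift property: Z{u[n-4]} = z^(-4) * z/(z-1)
= z^(-3)/(z-1)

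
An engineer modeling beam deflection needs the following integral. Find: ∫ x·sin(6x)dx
By parts: u = x, dv = sin(6x) dx
du = dx, v = -cos(6x)/6
= -x·cos(6x)/6 + sin(6x)/6² + C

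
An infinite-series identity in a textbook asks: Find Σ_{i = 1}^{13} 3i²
= 3·n(n+1)(2n+1)/6 = 3·13·14·27/6 = 2457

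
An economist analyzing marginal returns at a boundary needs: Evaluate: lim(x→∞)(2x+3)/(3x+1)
Divide numerator and denominator by x:
lim (2+3/x)/(3+1/x)=2/3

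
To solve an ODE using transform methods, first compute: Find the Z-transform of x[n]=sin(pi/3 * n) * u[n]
Z{sin(w0*n)*u[n]} = z*sin(w0)/(z^2-2z*cos(w0)+1)
With w0 = pi/3: X(z) = z*sin(pi/3)/(z^2-2z*cos(pi/3)+1)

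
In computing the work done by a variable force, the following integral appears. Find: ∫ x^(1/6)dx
Power rule: ∫ x^(1/6) dx=x^(7/6)/(7/6) + C

Answer: (6/7)·x^(7/6) + C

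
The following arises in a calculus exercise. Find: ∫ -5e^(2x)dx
Since d/dx[e^(2x)]=2e^(2x), we get -5/2 e^(2x) + C

Answer: (-5/2)e^(2x) + C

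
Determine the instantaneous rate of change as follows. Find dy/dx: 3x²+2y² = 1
Differentiate: 6x+4y·(dy/dx) = 0
dy/dx = -6x/(4y) = -(3/2)·(x/y)

Answer: dy/dx = -(3/2)·(x/y)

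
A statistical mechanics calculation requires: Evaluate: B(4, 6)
B(x,y)=Γ(x)Γ(y)/Γ(x+y)=(x-1)!(y-1)!/(x+y-1)!
B(4,6)=3!·5!/9!=1/504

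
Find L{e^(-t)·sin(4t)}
First shifting: L{e^(at)f(t)} = F(s-a)
L{sin(4t)} = 4/(s² + 16)
Shift: 4/((s + 1)² + 16)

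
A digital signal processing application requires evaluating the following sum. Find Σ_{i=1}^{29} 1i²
= 1·n(n+1)(2n+1)/6 = 1·29·30·59/6 = 8555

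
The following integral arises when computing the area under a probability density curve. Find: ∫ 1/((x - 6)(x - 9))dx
Partial fractions: 1/((x-6)(x-9)) = A/(x-6)+B/(x-9)
A = -1/3, B = 1/3
∫ [-1/3· 1/(x-6)+1/3· 1/(x-9)] dx
= (1/3)[ln|x-9| - ln|x-6|]+C

Answer: (1/3)·ln|(x-9)/(x-6)|+C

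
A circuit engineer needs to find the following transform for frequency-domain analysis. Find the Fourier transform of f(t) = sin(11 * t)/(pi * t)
sin(W*t)/(pi*t)=(W/pi)*sinc(W*t/pi) is the impulse response of the ideal low-pass filter with cutoff W (here W=11).
Its Fourier transform is a rectangular function:
F(omega)=1 for |omega| < 11, 0 otherwise

Answer: rect(omega/22) [i.e., 1 for |omega| < 11, 0 otherwise]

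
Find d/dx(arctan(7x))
d/dx[arctan(u)]=u'/(1+u²), u=7x, u'=7

Answer: 7/(1+49x²)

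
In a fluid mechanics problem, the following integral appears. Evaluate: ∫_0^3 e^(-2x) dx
Antiderivative: (1/(-2))e^(-2x)
Evaluate: (1/(-2))(e^-6 - 1)

Answer: (e^-6 - 1)/(-2)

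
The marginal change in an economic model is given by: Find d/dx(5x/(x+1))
Quotient rule: (f/g)' = (f'g - fg')/g²
f = 5x, f' = 5
g = x+1, g' = 1

Answer: (5·(x+1)-5x)/(x+1)²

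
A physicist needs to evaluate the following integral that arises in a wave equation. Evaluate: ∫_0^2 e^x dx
Antiderivative: e^x
Evaluate: (e^2 - 1)

Answer: e^2 - 1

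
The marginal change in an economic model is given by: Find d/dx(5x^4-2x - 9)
Power rule: d/dx(ax^n)=n·a·x^(n-1)
Term by term: 20·x^3 - 2

Answer: 20x^3 - 2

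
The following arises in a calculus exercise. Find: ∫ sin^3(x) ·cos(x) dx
Let u = sin(x), du = cos(x) dx
∫ u^3 du = u^4/4 + C

Answer: sin^4(x)/4 + C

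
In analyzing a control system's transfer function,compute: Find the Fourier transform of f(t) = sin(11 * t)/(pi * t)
sin(W * t)/(pi * t) = (W/pi) * sinc(W * t/pi) is the impulse response of the ideal low-pass filter with cutoff W (here W = 11).
Its Fourier transform is a rectangular function:
F(omega) = 1 for |omega| < 11, 0 otherwise

Answer: rect(omega/22) [i.e., 1 for |omega| < 11, 0 otherwise]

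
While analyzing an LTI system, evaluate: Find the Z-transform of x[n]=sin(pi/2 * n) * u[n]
Z{sin(w0*n)*u[n]} = z*sin(w0)/(z^2 - 2z*cos(w0) + 1)
With w0 = pi/2: X(z) = z*sin(pi/2)/(z^2 - 2z*cos(pi/2) + 1)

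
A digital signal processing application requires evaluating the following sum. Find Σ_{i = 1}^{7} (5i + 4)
=5·Σ i + 4·7=5·28 + 28=168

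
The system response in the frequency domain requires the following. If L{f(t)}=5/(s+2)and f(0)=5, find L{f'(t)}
L{f'(t)} = s·F(s) - f(0) = 5s/(s + 2) - 5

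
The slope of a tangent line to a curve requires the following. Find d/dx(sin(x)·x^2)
Product rule: (fg)' = f'g + fg'
f = sin(x), f' = cos(x)
g = x^2, g' = 2x

Answer: cos(x)·x^2 + 2·sin(x)·x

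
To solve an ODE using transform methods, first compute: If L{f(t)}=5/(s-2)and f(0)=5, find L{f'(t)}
L{f'(t)} = s·F(s) - f(0) = 5s/(s-2) - 5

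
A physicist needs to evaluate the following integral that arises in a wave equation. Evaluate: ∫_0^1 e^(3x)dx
Antiderivative: (1/3)e^(3x)
Evaluate: (1/3)(e^3 - 1)

Answer: (e^3 - 1)/3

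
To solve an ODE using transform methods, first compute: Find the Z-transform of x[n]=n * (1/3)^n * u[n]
Using the property Z{n*a^n*u[n]}=az/(z-a)^2
With a=1/3: X(z)=(1/3)z/(z - 1/3)^2, |z| > 1/3

Answer: (1/3)z/(z - 1/3)^2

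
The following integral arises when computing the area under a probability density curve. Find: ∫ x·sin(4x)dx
By parts: u=x, dv=sin(4x) dx
du=dx, v=-cos(4x)/4
=-x·cos(4x)/4+sin(4x)/4²+C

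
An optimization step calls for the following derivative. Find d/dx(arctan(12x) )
d/dx[arctan(u)]=u'/(1 + u²), u=12x, u'=12

Answer: 12/(1 + 144x²)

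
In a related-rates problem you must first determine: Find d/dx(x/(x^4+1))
Quotient rule: (f/g)'=(f'g - fg')/g²
f=x, f'=1
g=x^4+1, g'=4x^3

Answer: (1·(x^4+1)-4x^4)/(x^4+1)²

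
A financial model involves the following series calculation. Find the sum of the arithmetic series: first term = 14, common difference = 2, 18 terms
Last term: a_n = 14+(18-1)·2 = 48
Sum = n(a_1+a_n)/2 = 18(14+48)/2 = 558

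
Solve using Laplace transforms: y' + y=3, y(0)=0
Take L of both sides: sY(s)-0+Y(s)=3/s
Y(s)(s+1)=3/s+0
Y(s)=3/(s(s+1))+0/(s+1)
Partial fractions: 3/(s(s+1))=3/s - 3/(s+1)
So Y(s)=3/s - 3/(s+1)
Inverse transform (L^(-1){1/s}=1, L^(-1){1/(s+1)}=e^(-t)):

Answer: y(t)=3-3·e^(-t)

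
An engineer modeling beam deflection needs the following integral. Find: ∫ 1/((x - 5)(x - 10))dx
Partial fractions: 1/((x-5)(x-10)) = A/(x-5) + B/(x-10)
A = -1/5, B = 1/5
∫ [-1/5· 1/(x-5) + 1/5· 1/(x-10)] dx
= (1/5)[ln|x-10| - ln|x-5|] + C

Answer: (1/5)·ln|(x-10)/(x-5)| + C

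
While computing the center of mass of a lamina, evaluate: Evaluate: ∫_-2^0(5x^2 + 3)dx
Step 1: Find antiderivative F(x) = (5/3)x^3 + 3x
Step 2: F(0) - F(-2) = 0 - (-58/3) = 58/3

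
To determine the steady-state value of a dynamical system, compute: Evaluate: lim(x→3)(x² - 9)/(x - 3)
Factor: (x² - 9) = (x-3)(x + 3)
Cancel (x-3): lim(x→3) (x + 3) = 6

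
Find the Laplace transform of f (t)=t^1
L{t^n} = n!/s^(n + 1)
L{t^1} = 1!/s^2 = 1/s^2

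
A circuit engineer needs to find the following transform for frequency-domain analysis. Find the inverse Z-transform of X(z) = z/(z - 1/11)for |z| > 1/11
Standard pair: z/(z-a) <-> a^n * u[n] for causal signals
With a=1/11: x[n]=(1/11)^n * u[n]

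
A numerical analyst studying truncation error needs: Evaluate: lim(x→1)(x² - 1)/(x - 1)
Factor: (x² - 1)=(x-1)(x+1)
Cancel (x-1): lim(x→1) (x+1)=2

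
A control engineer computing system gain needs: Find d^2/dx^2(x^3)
Apply power rule 2 times:
d^1: 3x^2
d^2: 6x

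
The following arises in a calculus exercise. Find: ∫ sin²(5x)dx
Using identity sin²(u) = (1 - cos(2u))/2:
∫ (1 - cos(10x))/2 dx = x/2 - sin(10x)/20 + C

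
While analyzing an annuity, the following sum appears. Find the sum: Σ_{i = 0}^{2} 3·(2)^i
Geometric series: S=a(1 - r^n)/(1 - r)
a=3, r=2, n=3
S=3(1-8)/-1=21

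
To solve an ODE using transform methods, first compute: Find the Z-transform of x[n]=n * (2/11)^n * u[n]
Using the property Z{n*a^n*u[n]} = az/(z-a)^2
With a = 2/11: X(z) = (2/11)z/(z - 2/11)^2, |z| > 2/11

Answer: (2/11)z/(z - 2/11)^2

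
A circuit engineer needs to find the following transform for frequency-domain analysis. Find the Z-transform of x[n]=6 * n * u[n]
Z{n*u[n]}=z/(z-1)^2
By linearity: Z{6*n*u[n]}=6z/(z-1)^2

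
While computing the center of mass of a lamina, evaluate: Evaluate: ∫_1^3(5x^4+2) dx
Step 1: Find antiderivative F(x)=x^5 + 2x
Step 2: F(3) - F(1)=249 - (3)=246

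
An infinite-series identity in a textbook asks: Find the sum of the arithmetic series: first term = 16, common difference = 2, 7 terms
Last term: a_n=16 + (7 - 1)·2=28
Sum=n(a_1 + a_n)/2=7(16 + 28)/2=154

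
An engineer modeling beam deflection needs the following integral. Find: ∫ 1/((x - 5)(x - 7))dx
Partial fractions: 1/((x-5)(x-7)) = A/(x-5) + B/(x-7)
A = -1/2, B = 1/2
∫ [-1/2· 1/(x-5) + 1/2· 1/(x-7)] dx
= (1/2)[ln|x-7| - ln|x-5|] + C

Answer: (1/2)·ln|(x-7)/(x-5)| + C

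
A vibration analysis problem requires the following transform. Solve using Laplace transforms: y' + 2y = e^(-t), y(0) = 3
Take L: sY - 3+2Y = 1/(s+1)
Y(s+2) = 1/(s+1)+3
Y = 1/((s+1)(s+2))+3/(s+2)
Partial fractions: 1/((s+1)(s+2)) = 1/(s+1)-1/(s+2)
So Y = 1/(s+1)+2/(s+2)
Inverse Laplace transform (L^(-1){1/(s+1)} = e^(-t), L^(-1){1/(s+2)} = e^(-2t)):

Answer: y(t) = 1·e^(-t)+2·e^(-2t)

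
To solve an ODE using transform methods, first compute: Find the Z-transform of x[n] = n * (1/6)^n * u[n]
Using the property Z{n * a^n * u[n]}=az/(z-a)^2
With a=1/6: X(z)=(1/6)z/(z - 1/6)^2, |z| > 1/6

Answer: (1/6)z/(z - 1/6)^2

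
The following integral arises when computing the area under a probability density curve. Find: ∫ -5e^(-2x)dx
Since d/dx[e^(-2x)]=-2e^(-2x), we get 5/2 e^(-2x)+C

Answer: (5/2)e^(-2x)+C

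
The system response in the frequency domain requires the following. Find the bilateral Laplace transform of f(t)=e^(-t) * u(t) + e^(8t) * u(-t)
For e^(-t)*u(t): L=1/(s+1), Re(s) > -1
For e^(8t)*u(-t): L=-1/(s-8), Re(s) < 8
Combined: F(s)=1/(s+1)-1/(s-8), -1 < Re(s) < 8

Answer: 1/(s+1)-1/(s-8), ROC: -1 < Re(s) < 8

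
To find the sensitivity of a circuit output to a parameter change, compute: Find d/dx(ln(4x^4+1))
Chain rule: d/dx[ln(u)] = u'/u where u = 4x^4 + 1
u' = 16x^3

Answer: (16x^3)/(4x^4 + 1)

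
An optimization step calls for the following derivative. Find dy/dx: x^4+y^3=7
Differentiate: 4x^3+3y^2·(dy/dx) = 0
dy/dx = -4x^3/(3y^2)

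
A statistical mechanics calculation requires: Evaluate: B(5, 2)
B(x,y) = Γ(x)Γ(y)/Γ(x + y) = (x-1)!(y-1)!/(x + y-1)!
B(5,2) = 4!·1!/6! = 1/30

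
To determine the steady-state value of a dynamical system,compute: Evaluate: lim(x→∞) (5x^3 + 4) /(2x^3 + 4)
Divide numerator and denominator by x^3:
lim (5+4/x^3)/(2+4/x^3)=5/2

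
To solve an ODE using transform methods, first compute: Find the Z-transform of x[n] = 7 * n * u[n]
Z{n * u[n]} = z/(z-1)^2
By linearity: Z{7 * n * u[n]} = 7z/(z-1)^2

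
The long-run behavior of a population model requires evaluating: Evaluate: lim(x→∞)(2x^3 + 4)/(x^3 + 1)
Divide numerator and denominator by x^3:
lim (2+4/x^3)/(1+1/x^3)=2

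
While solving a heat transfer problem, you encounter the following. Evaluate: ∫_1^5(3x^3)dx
Step 1: Find antiderivative F(x)=(3/4)x^4
Step 2: F(5) - F(1)=1875/4 - (3/4)=468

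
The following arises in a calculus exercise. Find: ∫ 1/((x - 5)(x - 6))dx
Partial fractions: 1/((x-5)(x-6))=A/(x-5) + B/(x-6)
A=-1, B=1
∫ [-1· 1/(x-5) + 1· 1/(x-6)] dx
=(1)[ln|x-6| - ln|x-5|] + C

Answer: ln|(x-6)/(x-5)| + C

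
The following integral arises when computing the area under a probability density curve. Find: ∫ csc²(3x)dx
Since d/dx[-cot(3x)] = 3csc²(3x), integral = -cot(3x)/3+C

Answer: (-1/3)cot(3x)+C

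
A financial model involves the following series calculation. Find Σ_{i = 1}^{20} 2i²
=2·n(n+1)(2n+1)/6=2·20·21·41/6=5740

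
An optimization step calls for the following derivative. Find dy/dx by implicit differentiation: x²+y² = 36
Differentiate both sides: 2x + 2y·(dy/dx) = 0
Solve: dy/dx = -2x/(2y) = -x/y

Answer: dy/dx = -x/y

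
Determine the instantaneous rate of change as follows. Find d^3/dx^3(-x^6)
Apply power rule 3 times:
d^1: -6x^5
d^2: -30x^4
d^3: -120x^3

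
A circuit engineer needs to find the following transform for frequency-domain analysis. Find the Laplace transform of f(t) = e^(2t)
L{e^(at)} = 1/(s-a)
L{e^(2t)} = 1/(s-2)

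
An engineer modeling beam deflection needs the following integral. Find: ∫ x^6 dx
Using power rule: ∫ x^6 dx=1/7 x^7 + C=(1/7)x^7 + C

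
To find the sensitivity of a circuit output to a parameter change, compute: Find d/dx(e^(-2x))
Chain rule: d/dx[e^u]=e^u · u' where u=-2x
u'=-2

Answer: -2·e^(-2x)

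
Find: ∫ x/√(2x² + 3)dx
Let u=2x²+3, du=4x dx
∫ (1/4)·u^(-1/2) du=√u/2+C

Answer: √(2x²+3)/2+C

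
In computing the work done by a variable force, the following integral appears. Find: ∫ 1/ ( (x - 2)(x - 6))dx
Partial fractions: 1/((x-2)(x-6)) = A/(x-2) + B/(x-6)
A = -1/4, B = 1/4
∫ [-1/4· 1/(x-2) + 1/4· 1/(x-6)] dx
= (1/4)[ln|x-6| - ln|x-2|] + C

Answer: (1/4)·ln|(x-6)/(x-2)| + C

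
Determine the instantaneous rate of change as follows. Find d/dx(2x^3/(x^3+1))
Quotient rule: (f/g)' = (f'g - fg')/g²
f = 2x^3, f' = 6x^2
g = x^3+1, g' = 3x^2

Answer: (6x^2·(x^3+1)-6x^5)/(x^3+1)²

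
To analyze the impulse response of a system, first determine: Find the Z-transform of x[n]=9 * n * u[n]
Z{n*u[n]} = z/(z-1)^2
By linearity: Z{9*n*u[n]} = 9z/(z-1)^2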